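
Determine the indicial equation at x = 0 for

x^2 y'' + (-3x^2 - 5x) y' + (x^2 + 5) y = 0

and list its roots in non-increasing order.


Divide by x^2 to reach normal form y'' + P_1(x) y' + P_2(x) y = 0 with P_1(x) = -3 - 5/x and P_2(x) = 1 + 5/x^2.
x = 0 is a singular point because the y'-coefficient -3 - 5/x has a pole at x = 0 and the y-coefficient 1 + 5/x^2 has a pole at x = 0.
It is a regular singular point because x P_1(x) = p(x) = -3x - 5 and x^2 P_2(x) = q(x) = x^2 + 5 are polynomials, hence analytic at x = 0.
p(0) = -5,  q(0) = 5.
Indicial equation: r(r-1) + p(0) r + q(0) = 0, i.e. r^2 + (p(0) - 1) r + q(0) = 0, i.e. r^2 - 6 r + 5 = 0.
Discriminant: (-6)^2 - 4(5) = 16, so r = (6 ± 4)/2.
Solving: r_1 = 5, r_2 = 1.

indicial: r^2 - 6 r + 5 = 0; roots r_1 = 5, r_2 = 1


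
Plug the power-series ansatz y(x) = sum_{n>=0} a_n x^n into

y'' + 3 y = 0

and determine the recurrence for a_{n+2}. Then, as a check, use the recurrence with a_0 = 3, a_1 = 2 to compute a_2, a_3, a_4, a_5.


Substitute y = sum_n a_n x^n into y'' + (const) y = 0.
y''(x) = sum_{n>=0} (n+2)(n+1) a_{n+2} x^n.
The ODE becomes sum_n [(n+2)(n+1) a_{n+2} + 3 a_n] x^n = 0.
Setting each coefficient to zero gives the recurrence:
  (n+2)(n+1) a_{n+2} + 3 a_n = 0,
  a_{n+2} = -3 / ((n+1)(n+2)) a_n.

Check with a_0 = 3, a_1 = 2 (apply the recurrence for n = 0, 1, 2, 3): a_0 = 3, a_1 = 2, a_2 = -9/2, a_3 = -1, a_4 = 9/8, a_5 = 3/20.

a_{n+2} = -3/((n+1)(n+2)) * a_n; check: a_0 = 3, a_1 = 2, a_2 = -9/2, a_3 = -1, a_4 = 9/8, a_5 = 3/20


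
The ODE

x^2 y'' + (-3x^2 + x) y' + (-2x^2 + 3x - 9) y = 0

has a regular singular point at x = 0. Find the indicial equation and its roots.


Divide by x^2 to reach normal form y'' + P_1(x) y' + P_2(x) y = 0 with P_1(x) = -3 + 1/x and P_2(x) = -2 + 3/x - 9/x^2.
x = 0 is a singular point because the y'-coefficient -3 + 1/x has a pole at x = 0 and the y-coefficient -2 + 3/x - 9/x^2 has a pole at x = 0.
It is a regular singular point because x P_1(x) = p(x) = 1 - 3x and x^2 P_2(x) = q(x) = -2x^2 + 3x - 9 are polynomials, hence analytic at x = 0.
p(0) = 1,  q(0) = -9.
Indicial equation: r(r-1) + p(0) r + q(0) = 0, i.e. r^2 + (p(0) - 1) r + q(0) = 0, i.e. r^2 - 9 = 0.
Discriminant: (0)^2 - 4(-9) = 36, so r = (0 ± 6)/2.
Solving: r_1 = 3, r_2 = -3.

indicial: r^2 - 9 = 0; roots r_1 = 3, r_2 = -3


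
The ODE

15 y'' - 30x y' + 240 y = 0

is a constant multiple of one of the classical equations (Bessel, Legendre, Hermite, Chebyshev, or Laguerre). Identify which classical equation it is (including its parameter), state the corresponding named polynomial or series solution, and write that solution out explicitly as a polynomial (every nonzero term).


All three coefficients share the factor 15; dividing through by 15 gives  y'' - 2x y' + 16 y = 0.
This matches the Hermite equation y'' - 2x y' + 2n y = 0 with 2n = 16, so n = 8; the polynomial solution is H_8(x).
With y = sum_k a_k x^k, matching x^k gives (k+2)(k+1) a_{k+2} = 2(k - n) a_k = 2(k - 8) a_k. The right side vanishes at k = 8, so the series with the parity of 8 terminates at degree 8.
Standard normalization: leading coefficient of H_n is 2^n, so a_8 = 2^8 = 256. Work downward with a_k = (k+1)(k+2) a_{k+2} / (2(k - n)):
  a_6 = (7)(8)(256) / (2(6 - 8)) = 14336/(-4) = -3584
  a_4 = (5)(6)(-3584) / (2(4 - 8)) = -107520/(-8) = 13440
  a_2 = (3)(4)(13440) / (2(2 - 8)) = 161280/(-12) = -13440
  a_0 = (1)(2)(-13440) / (2(0 - 8)) = -26880/(-16) = 1680
Hence H_8(x) = 256 x^8 - 3584 x^6 + 13440 x^4 - 13440 x^2 + 1680.

H_8(x); series = 256 x^8 - 3584 x^6 + 13440 x^4 - 13440 x^2 + 1680


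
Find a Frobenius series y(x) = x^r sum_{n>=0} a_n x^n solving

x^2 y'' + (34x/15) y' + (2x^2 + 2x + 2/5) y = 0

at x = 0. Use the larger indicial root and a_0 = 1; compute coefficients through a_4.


Write in Frobenius form y'' + (p(x)/x) y' + (q(x)/x^2) y = 0:
  p(x) = 34/15,  q(x) = 2x^2 + 2x + 2/5.
Indicial equation: r(r-1) + (34/15) r + (2/5) = 0 -> roots r_1 = -3/5, r_2 = -2/3.
Take r = r_1 = -3/5. Let y(x) = x^r sum_{n>=0} a_n x^n with a_0 = 1.
Substitute y = x^r sum a_n x^n and match x^{r+n}. The recurrence is
  D(n) a_n + 2 a_{n-1} + 2 a_{n-2} = 0,  where D(n) = (r+n)(r+n-1) + (34/15)(r+n) + (2/5).
  a_n = [-2 a_{n-1} - 2 a_{n-2}] / D(n).
Since the indicial polynomial factors as (r - r_1)(r - r_2), D(n) = (r_1 + n - r_1)(r_1 + n - r_2) = n(n + 1/15).
Evaluating step by step (a_0 = 1):
  n = 1: D(1) = 1(1 + 1/15) = 16/15; numerator = -2(1) = -2; a_1 = (-2)/(16/15) = -15/8
  n = 2: D(2) = 2(2 + 1/15) = 62/15; numerator = -2(-15/8) - 2(1) = 7/4; a_2 = (7/4)/(62/15) = 105/248
  n = 3: D(3) = 3(3 + 1/15) = 46/5; numerator = -2(105/248) - 2(-15/8) = 90/31; a_3 = (90/31)/(46/5) = 225/713
  n = 4: D(4) = 4(4 + 1/15) = 244/15; numerator = -2(225/713) - 2(105/248) = -4215/2852; a_4 = (-4215/2852)/(244/15) = -63225/695888

r = -3/5; a_0 = 1; a_1 = -15/8; a_2 = 105/248; a_3 = 225/713; a_4 = -63225/695888


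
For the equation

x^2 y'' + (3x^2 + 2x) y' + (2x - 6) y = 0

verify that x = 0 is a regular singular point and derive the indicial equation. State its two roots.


Divide by x^2 to reach normal form y'' + P_1(x) y' + P_2(x) y = 0 with P_1(x) = 3 + 2/x and P_2(x) = 2/x - 6/x^2.
x = 0 is a singular point because the y'-coefficient 3 + 2/x has a pole at x = 0 and the y-coefficient 2/x - 6/x^2 has a pole at x = 0.
It is a regular singular point because x P_1(x) = p(x) = 3x + 2 and x^2 P_2(x) = q(x) = 2x - 6 are polynomials, hence analytic at x = 0.
p(0) = 2,  q(0) = -6.
Indicial equation: r(r-1) + p(0) r + q(0) = 0, i.e. r^2 + (p(0) - 1) r + q(0) = 0, i.e. r^2 + 1 r - 6 = 0.
Discriminant: (1)^2 - 4(-6) = 25, so r = (-1 ± 5)/2.
Solving: r_1 = 2, r_2 = -3.

indicial: r^2 + 1 r - 6 = 0; roots r_1 = 2, r_2 = -3


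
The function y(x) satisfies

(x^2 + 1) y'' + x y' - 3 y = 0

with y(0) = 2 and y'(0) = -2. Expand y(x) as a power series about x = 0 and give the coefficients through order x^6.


Ansatz: y(x) = sum_{n>=0} a_n x^n, so y'(x) = sum_{n>=1} n a_n x^(n-1) and y''(x) = sum_{n>=2} n(n-1) a_n x^(n-2).
Substitute into P(x) y'' + Q(x) y' + R(x) y = 0 with P(x) = x^2 + 1, Q(x) = x, R(x) = -3, and match powers of x.
Initial conditions: a_0 = 2, a_1 = -2.
Setting the coefficient of each power of x to zero and solving order by order (substituting the coefficients already found):
  x^0: 2 a_2 - 3 a_0 = 0  ->  2 a_2 = 3 a_0 = 6  ->  a_2 = 3
  x^1: 6 a_3 - 2 a_1 = 0  ->  6 a_3 = 2 a_1 = -4  ->  a_3 = -2/3
  x^2: 12 a_4 + a_2 = 0  ->  12 a_4 = -a_2 = -3  ->  a_4 = -1/4
  x^3: 20 a_5 + 6 a_3 = 0  ->  20 a_5 = -6 a_3 = 4  ->  a_5 = 1/5
  x^4: 30 a_6 + 13 a_4 = 0  ->  30 a_6 = -13 a_4 = 13/4  ->  a_6 = 13/120
Truncated series: y(x) = 2 - 2 x + 3 x^2 - (2/3) x^3 - (1/4) x^4 + (1/5) x^5 + (13/120) x^6 + O(x^7).

a_0 = 2; a_1 = -2; a_2 = 3; a_3 = -2/3; a_4 = -1/4; a_5 = 1/5; a_6 = 13/120


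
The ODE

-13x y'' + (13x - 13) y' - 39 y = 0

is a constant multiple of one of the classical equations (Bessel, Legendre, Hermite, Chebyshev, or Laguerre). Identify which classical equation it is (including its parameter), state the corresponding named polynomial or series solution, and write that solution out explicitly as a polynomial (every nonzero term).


All three coefficients share the factor -13; dividing through by -13 gives  x y'' + (1 - x) y' + 3 y = 0.
This matches the Laguerre equation x y'' + (1 - x) y' + n y = 0 with n = 3; the polynomial solution is L_3(x).
With y = sum_k a_k x^k, matching x^k gives (k+1)k a_{k+1} + (k+1) a_{k+1} - k a_k + n a_k = 0, i.e. (k+1)^2 a_{k+1} = (k - n) a_k = (k - 3) a_k. The right side vanishes at k = 3, so the series terminates at degree 3.
Standard normalization L_n(0) = 1 gives a_0 = 1. Work upward with a_{k+1} = (k - 3) a_k / (k+1)^2:
  a_1 = (0 - 3)(1) / 1^2 = -3/1 = -3
  a_2 = (1 - 3)(-3) / 2^2 = 6/4 = 3/2
  a_3 = (2 - 3)(3/2) / 3^2 = (-3/2)/9 = -1/6
Hence L_3(x) = -x^3/6 + 3 x^2/2 - 3 x + 1.

L_3(x); series = -x^3/6 + 3 x^2/2 - 3 x + 1


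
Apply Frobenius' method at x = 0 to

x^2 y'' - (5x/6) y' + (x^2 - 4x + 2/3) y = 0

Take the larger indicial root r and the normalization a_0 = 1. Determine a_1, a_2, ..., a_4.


Write in Frobenius form y'' + (p(x)/x) y' + (q(x)/x^2) y = 0:
  p(x) = -5/6,  q(x) = x^2 - 4x + 2/3.
Indicial equation: r(r-1) + (-5/6) r + (2/3) = 0 -> roots r_1 = 4/3, r_2 = 1/2.
Take r = r_1 = 4/3. Let y(x) = x^r sum_{n>=0} a_n x^n with a_0 = 1.
Substitute y = x^r sum a_n x^n and match x^{r+n}. The recurrence is
  D(n) a_n - 4 a_{n-1} + 1 a_{n-2} = 0,  where D(n) = (r+n)(r+n-1) + (-5/6)(r+n) + (2/3).
  a_n = [4 a_{n-1} - 1 a_{n-2}] / D(n).
Since the indicial polynomial factors as (r - r_1)(r - r_2), D(n) = (r_1 + n - r_1)(r_1 + n - r_2) = n(n + 5/6).
Evaluating step by step (a_0 = 1):
  n = 1: D(1) = 1(1 + 5/6) = 11/6; numerator = 4(1) = 4; a_1 = (4)/(11/6) = 24/11
  n = 2: D(2) = 2(2 + 5/6) = 17/3; numerator = 4(24/11) - 1(1) = 85/11; a_2 = (85/11)/(17/3) = 15/11
  n = 3: D(3) = 3(3 + 5/6) = 23/2; numerator = 4(15/11) - 1(24/11) = 36/11; a_3 = (36/11)/(23/2) = 72/253
  n = 4: D(4) = 4(4 + 5/6) = 58/3; numerator = 4(72/253) - 1(15/11) = -57/253; a_4 = (-57/253)/(58/3) = -171/14674

r = 4/3; a_0 = 1; a_1 = 24/11; a_2 = 15/11; a_3 = 72/253; a_4 = -171/14674


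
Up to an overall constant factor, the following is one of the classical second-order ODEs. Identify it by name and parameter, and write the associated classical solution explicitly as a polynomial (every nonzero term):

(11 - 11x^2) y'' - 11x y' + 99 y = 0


All three coefficients share the factor 11; dividing through by 11 gives  (1 - x^2) y'' - x y' + 9 y = 0.
This matches the Chebyshev equation (1 - x^2) y'' - x y' + n^2 y = 0 (note the -x y' term, not -2x y') with n^2 = 9, so n = 3; the polynomial solution is T_3(x).
With y = sum_k a_k x^k, matching x^k gives (k+2)(k+1) a_{k+2} = (k^2 - n^2) a_k = (k - 3)(k + 3) a_k. The right side vanishes at k = 3, so the series with the parity of 3 terminates at degree 3.
Standard normalization: leading coefficient of T_n is 2^(n-1), so a_3 = 2^2 = 4. Work downward with a_k = (k+1)(k+2) a_{k+2} / ((k - 3)(k + 3)):
  a_1 = (2)(3)(4) / ((1 - 3)(1 + 3)) = 24/(-8) = -3
Hence T_3(x) = 4 x^3 - 3 x.

T_3(x); series = 4 x^3 - 3 x


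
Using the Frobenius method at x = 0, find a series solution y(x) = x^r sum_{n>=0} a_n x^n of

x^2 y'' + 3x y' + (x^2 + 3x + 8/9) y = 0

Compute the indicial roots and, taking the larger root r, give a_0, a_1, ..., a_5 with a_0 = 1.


Write in Frobenius form y'' + (p(x)/x) y' + (q(x)/x^2) y = 0:
  p(x) = 3,  q(x) = x^2 + 3x + 8/9.
Indicial equation: r(r-1) + (3) r + (8/9) = 0 -> roots r_1 = -2/3, r_2 = -4/3.
Take r = r_1 = -2/3. Let y(x) = x^r sum_{n>=0} a_n x^n with a_0 = 1.
Substitute y = x^r sum a_n x^n and match x^{r+n}. The recurrence is
  D(n) a_n + 3 a_{n-1} + 1 a_{n-2} = 0,  where D(n) = (r+n)(r+n-1) + (3)(r+n) + (8/9).
  a_n = [-3 a_{n-1} - 1 a_{n-2}] / D(n).
Since the indicial polynomial factors as (r - r_1)(r - r_2), D(n) = (r_1 + n - r_1)(r_1 + n - r_2) = n(n + 2/3).
Evaluating step by step (a_0 = 1):
  n = 1: D(1) = 1(1 + 2/3) = 5/3; numerator = -3(1) = -3; a_1 = (-3)/(5/3) = -9/5
  n = 2: D(2) = 2(2 + 2/3) = 16/3; numerator = -3(-9/5) - 1(1) = 22/5; a_2 = (22/5)/(16/3) = 33/40
  n = 3: D(3) = 3(3 + 2/3) = 11; numerator = -3(33/40) - 1(-9/5) = -27/40; a_3 = (-27/40)/(11) = -27/440
  n = 4: D(4) = 4(4 + 2/3) = 56/3; numerator = -3(-27/440) - 1(33/40) = -141/220; a_4 = (-141/220)/(56/3) = -423/12320
  n = 5: D(5) = 5(5 + 2/3) = 85/3; numerator = -3(-423/12320) - 1(-27/440) = 405/2464; a_5 = (405/2464)/(85/3) = 243/41888

r = -2/3; a_0 = 1; a_1 = -9/5; a_2 = 33/40; a_3 = -27/440; a_4 = -423/12320; a_5 = 243/41888


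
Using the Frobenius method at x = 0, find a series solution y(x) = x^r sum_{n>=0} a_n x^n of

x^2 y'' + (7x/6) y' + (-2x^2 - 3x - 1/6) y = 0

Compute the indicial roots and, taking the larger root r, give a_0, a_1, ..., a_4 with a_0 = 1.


Write in Frobenius form y'' + (p(x)/x) y' + (q(x)/x^2) y = 0:
  p(x) = 7/6,  q(x) = -2x^2 - 3x - 1/6.
Indicial equation: r(r-1) + (7/6) r + (-1/6) = 0 -> roots r_1 = 1/3, r_2 = -1/2.
Take r = r_1 = 1/3. Let y(x) = x^r sum_{n>=0} a_n x^n with a_0 = 1.
Substitute y = x^r sum a_n x^n and match x^{r+n}. The recurrence is
  D(n) a_n - 3 a_{n-1} - 2 a_{n-2} = 0,  where D(n) = (r+n)(r+n-1) + (7/6)(r+n) + (-1/6).
  a_n = [3 a_{n-1} + 2 a_{n-2}] / D(n).
Since the indicial polynomial factors as (r - r_1)(r - r_2), D(n) = (r_1 + n - r_1)(r_1 + n - r_2) = n(n + 5/6).
Evaluating step by step (a_0 = 1):
  n = 1: D(1) = 1(1 + 5/6) = 11/6; numerator = 3(1) = 3; a_1 = (3)/(11/6) = 18/11
  n = 2: D(2) = 2(2 + 5/6) = 17/3; numerator = 3(18/11) + 2(1) = 76/11; a_2 = (76/11)/(17/3) = 228/187
  n = 3: D(3) = 3(3 + 5/6) = 23/2; numerator = 3(228/187) + 2(18/11) = 1296/187; a_3 = (1296/187)/(23/2) = 2592/4301
  n = 4: D(4) = 4(4 + 5/6) = 58/3; numerator = 3(2592/4301) + 2(228/187) = 18264/4301; a_4 = (18264/4301)/(58/3) = 27396/124729

r = 1/3; a_0 = 1; a_1 = 18/11; a_2 = 228/187; a_3 = 2592/4301; a_4 = 27396/124729


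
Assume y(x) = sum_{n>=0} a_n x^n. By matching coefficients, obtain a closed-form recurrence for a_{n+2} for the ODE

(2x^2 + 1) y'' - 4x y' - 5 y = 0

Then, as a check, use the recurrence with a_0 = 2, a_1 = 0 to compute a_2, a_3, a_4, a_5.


Substitute y = sum_n a_n x^n.
(1 + 2 x^2) y'' contributes (n+2)(n+1) a_{n+2} + 2 n(n-1) a_n at x^n.
-4 x y'(x) contributes -4 n a_n at x^n.
-5 y(x) contributes -5 a_n at x^n.
Matching x^n: (n+2)(n+1) a_{n+2} + (2 n(n-1) - 4 n - 5) a_n = 0.
Thus a_{n+2} = (-2 n(n-1) + 4 n + 5) / ((n+1)(n+2)) * a_n.

Check with a_0 = 2, a_1 = 0 (apply the recurrence for n = 0, 1, 2, 3): a_0 = 2, a_1 = 0, a_2 = 5, a_3 = 0, a_4 = 15/4, a_5 = 0.

a_(n+2) = (-2 n(n-1) + 4 n + 5) / ((n+1)(n+2)) * a_n; check: a_0 = 2, a_1 = 0, a_2 = 5, a_3 = 0, a_4 = 15/4, a_5 = 0


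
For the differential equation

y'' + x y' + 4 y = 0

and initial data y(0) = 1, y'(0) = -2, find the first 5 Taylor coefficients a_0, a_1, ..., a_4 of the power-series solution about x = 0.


Ansatz: y(x) = sum_{n>=0} a_n x^n, so y'(x) = sum_{n>=1} n a_n x^(n-1) and y''(x) = sum_{n>=2} n(n-1) a_n x^(n-2).
Substitute into P(x) y'' + Q(x) y' + R(x) y = 0 with P(x) = 1, Q(x) = x, R(x) = 4, and match powers of x.
Initial conditions: a_0 = 1, a_1 = -2.
Setting the coefficient of each power of x to zero and solving order by order (substituting the coefficients already found):
  x^0: 2 a_2 + 4 a_0 = 0  ->  2 a_2 = -4 a_0 = -4  ->  a_2 = -2
  x^1: 6 a_3 + 5 a_1 = 0  ->  6 a_3 = -5 a_1 = 10  ->  a_3 = 5/3
  x^2: 12 a_4 + 6 a_2 = 0  ->  12 a_4 = -6 a_2 = 12  ->  a_4 = 1
Truncated series: y(x) = 1 - 2 x - 2 x^2 + (5/3) x^3 + x^4 + O(x^5).

a_0 = 1; a_1 = -2; a_2 = -2; a_3 = 5/3; a_4 = 1


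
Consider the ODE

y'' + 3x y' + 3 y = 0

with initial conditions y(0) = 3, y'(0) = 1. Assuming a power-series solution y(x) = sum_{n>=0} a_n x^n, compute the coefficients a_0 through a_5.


Ansatz: y(x) = sum_{n>=0} a_n x^n, so y'(x) = sum_{n>=1} n a_n x^(n-1) and y''(x) = sum_{n>=2} n(n-1) a_n x^(n-2).
Substitute into P(x) y'' + Q(x) y' + R(x) y = 0 with P(x) = 1, Q(x) = 3x, R(x) = 3, and match powers of x.
Initial conditions: a_0 = 3, a_1 = 1.
Setting the coefficient of each power of x to zero and solving order by order (substituting the coefficients already found):
  x^0: 2 a_2 + 3 a_0 = 0  ->  2 a_2 = -3 a_0 = -9  ->  a_2 = -9/2
  x^1: 6 a_3 + 6 a_1 = 0  ->  6 a_3 = -6 a_1 = -6  ->  a_3 = -1
  x^2: 12 a_4 + 9 a_2 = 0  ->  12 a_4 = -9 a_2 = 81/2  ->  a_4 = 27/8
  x^3: 20 a_5 + 12 a_3 = 0  ->  20 a_5 = -12 a_3 = 12  ->  a_5 = 3/5
Truncated series: y(x) = 3 + x - (9/2) x^2 - x^3 + (27/8) x^4 + (3/5) x^5 + O(x^6).

a_0 = 3; a_1 = 1; a_2 = -9/2; a_3 = -1; a_4 = 27/8; a_5 = 3/5


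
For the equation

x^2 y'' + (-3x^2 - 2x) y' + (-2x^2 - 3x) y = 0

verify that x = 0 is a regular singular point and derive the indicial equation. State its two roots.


Divide by x^2 to reach normal form y'' + P_1(x) y' + P_2(x) y = 0 with P_1(x) = -3 - 2/x and P_2(x) = -2 - 3/x.
x = 0 is a singular point because the y'-coefficient -3 - 2/x has a pole at x = 0 and the y-coefficient -2 - 3/x has a pole at x = 0.
It is a regular singular point because x P_1(x) = p(x) = -3x - 2 and x^2 P_2(x) = q(x) = -2x^2 - 3x are polynomials, hence analytic at x = 0.
p(0) = -2,  q(0) = 0.
Indicial equation: r(r-1) + p(0) r + q(0) = 0, i.e. r^2 + (p(0) - 1) r + q(0) = 0, i.e. r^2 - 3 r = 0.
Discriminant: (-3)^2 - 4(0) = 9, so r = (3 ± 3)/2.
Solving: r_1 = 3, r_2 = 0.

indicial: r^2 - 3 r = 0; roots r_1 = 3, r_2 = 0


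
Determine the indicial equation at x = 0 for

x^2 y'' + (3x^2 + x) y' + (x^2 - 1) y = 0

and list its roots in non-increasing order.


Divide by x^2 to reach normal form y'' + P_1(x) y' + P_2(x) y = 0 with P_1(x) = 3 + 1/x and P_2(x) = 1 - 1/x^2.
x = 0 is a singular point because the y'-coefficient 3 + 1/x has a pole at x = 0 and the y-coefficient 1 - 1/x^2 has a pole at x = 0.
It is a regular singular point because x P_1(x) = p(x) = 3x + 1 and x^2 P_2(x) = q(x) = x^2 - 1 are polynomials, hence analytic at x = 0.
p(0) = 1,  q(0) = -1.
Indicial equation: r(r-1) + p(0) r + q(0) = 0, i.e. r^2 + (p(0) - 1) r + q(0) = 0, i.e. r^2 - 1 = 0.
Discriminant: (0)^2 - 4(-1) = 4, so r = (0 ± 2)/2.
Solving: r_1 = 1, r_2 = -1.

indicial: r^2 - 1 = 0; roots r_1 = 1, r_2 = -1


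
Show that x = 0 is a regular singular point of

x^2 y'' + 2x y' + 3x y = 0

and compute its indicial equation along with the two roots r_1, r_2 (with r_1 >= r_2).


Divide by x^2 to reach normal form y'' + P_1(x) y' + P_2(x) y = 0 with P_1(x) = 2/x and P_2(x) = 3/x.
x = 0 is a singular point because the y'-coefficient 2/x has a pole at x = 0 and the y-coefficient 3/x has a pole at x = 0.
It is a regular singular point because x P_1(x) = p(x) = 2 and x^2 P_2(x) = q(x) = 3x are polynomials, hence analytic at x = 0.
p(0) = 2,  q(0) = 0.
Indicial equation: r(r-1) + p(0) r + q(0) = 0, i.e. r^2 + (p(0) - 1) r + q(0) = 0, i.e. r^2 + 1 r = 0.
Discriminant: (1)^2 - 4(0) = 1, so r = (-1 ± 1)/2.
Solving: r_1 = 0, r_2 = -1.

indicial: r^2 + 1 r = 0; roots r_1 = 0, r_2 = -1


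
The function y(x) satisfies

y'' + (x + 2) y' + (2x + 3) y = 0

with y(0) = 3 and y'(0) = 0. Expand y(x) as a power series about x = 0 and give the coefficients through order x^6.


Ansatz: y(x) = sum_{n>=0} a_n x^n, so y'(x) = sum_{n>=1} n a_n x^(n-1) and y''(x) = sum_{n>=2} n(n-1) a_n x^(n-2).
Substitute into P(x) y'' + Q(x) y' + R(x) y = 0 with P(x) = 1, Q(x) = x + 2, R(x) = 2x + 3, and match powers of x.
Initial conditions: a_0 = 3, a_1 = 0.
Setting the coefficient of each power of x to zero and solving order by order (substituting the coefficients already found):
  x^0: 2 a_2 + 2 a_1 + 3 a_0 = 0  ->  2 a_2 = -2 a_1 - 3 a_0 = -9  ->  a_2 = -9/2
  x^1: 6 a_3 + 4 a_2 + 4 a_1 + 2 a_0 = 0  ->  6 a_3 = -4 a_2 - 4 a_1 - 2 a_0 = 12  ->  a_3 = 2
  x^2: 12 a_4 + 6 a_3 + 5 a_2 + 2 a_1 = 0  ->  12 a_4 = -6 a_3 - 5 a_2 - 2 a_1 = 21/2  ->  a_4 = 7/8
  x^3: 20 a_5 + 8 a_4 + 6 a_3 + 2 a_2 = 0  ->  20 a_5 = -8 a_4 - 6 a_3 - 2 a_2 = -10  ->  a_5 = -1/2
  x^4: 30 a_6 + 10 a_5 + 7 a_4 + 2 a_3 = 0  ->  30 a_6 = -10 a_5 - 7 a_4 - 2 a_3 = -41/8  ->  a_6 = -41/240
Truncated series: y(x) = 3 - (9/2) x^2 + 2 x^3 + (7/8) x^4 - (1/2) x^5 - (41/240) x^6 + O(x^7).

a_0 = 3; a_1 = 0; a_2 = -9/2; a_3 = 2; a_4 = 7/8; a_5 = -1/2; a_6 = -41/240


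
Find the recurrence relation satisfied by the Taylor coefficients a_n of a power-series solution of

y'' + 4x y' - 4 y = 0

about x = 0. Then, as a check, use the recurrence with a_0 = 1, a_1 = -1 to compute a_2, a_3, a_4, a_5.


Substitute y = sum_n a_n x^n.
y''(x) has coefficient (n+2)(n+1) a_{n+2} at x^n;
4 x y'(x) has coefficient 4 n a_n at x^n (shift);
-4 y(x) has coefficient -4 a_n at x^n.
Matching x^n: (n+2)(n+1) a_{n+2} + (4n - 4) a_n = 0.
Thus a_{n+2} = (-4n + 4) / ((n+1)(n+2)) * a_n.

Check with a_0 = 1, a_1 = -1 (apply the recurrence for n = 0, 1, 2, 3): a_0 = 1, a_1 = -1, a_2 = 2, a_3 = 0, a_4 = -2/3, a_5 = 0.

a_(n+2) = (-4n + 4) / ((n+1)(n+2)) * a_n; check: a_0 = 1, a_1 = -1, a_2 = 2, a_3 = 0, a_4 = -2/3, a_5 = 0


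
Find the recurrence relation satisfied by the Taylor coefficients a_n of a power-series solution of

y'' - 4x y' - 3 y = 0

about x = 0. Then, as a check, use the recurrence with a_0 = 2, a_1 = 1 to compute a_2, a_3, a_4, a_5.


Substitute y = sum_n a_n x^n.
y''(x) has coefficient (n+2)(n+1) a_{n+2} at x^n;
-4 x y'(x) has coefficient -4 n a_n at x^n (shift);
-3 y(x) has coefficient -3 a_n at x^n.
Matching x^n: (n+2)(n+1) a_{n+2} + (-4n - 3) a_n = 0.
Thus a_{n+2} = (4n + 3) / ((n+1)(n+2)) * a_n.

Check with a_0 = 2, a_1 = 1 (apply the recurrence for n = 0, 1, 2, 3): a_0 = 2, a_1 = 1, a_2 = 3, a_3 = 7/6, a_4 = 11/4, a_5 = 7/8.

a_(n+2) = (4n + 3) / ((n+1)(n+2)) * a_n; check: a_0 = 2, a_1 = 1, a_2 = 3, a_3 = 7/6, a_4 = 11/4, a_5 = 7/8


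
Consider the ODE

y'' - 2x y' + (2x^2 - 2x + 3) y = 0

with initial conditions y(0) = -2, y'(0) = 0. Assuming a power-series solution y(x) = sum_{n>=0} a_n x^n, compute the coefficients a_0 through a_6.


Ansatz: y(x) = sum_{n>=0} a_n x^n, so y'(x) = sum_{n>=1} n a_n x^(n-1) and y''(x) = sum_{n>=2} n(n-1) a_n x^(n-2).
Substitute into P(x) y'' + Q(x) y' + R(x) y = 0 with P(x) = 1, Q(x) = -2x, R(x) = 2x^2 - 2x + 3, and match powers of x.
Initial conditions: a_0 = -2, a_1 = 0.
Setting the coefficient of each power of x to zero and solving order by order (substituting the coefficients already found):
  x^0: 2 a_2 + 3 a_0 = 0  ->  2 a_2 = -3 a_0 = 6  ->  a_2 = 3
  x^1: 6 a_3 + a_1 - 2 a_0 = 0  ->  6 a_3 = -a_1 + 2 a_0 = -4  ->  a_3 = -2/3
  x^2: 12 a_4 - a_2 - 2 a_1 + 2 a_0 = 0  ->  12 a_4 = a_2 + 2 a_1 - 2 a_0 = 7  ->  a_4 = 7/12
  x^3: 20 a_5 - 3 a_3 - 2 a_2 + 2 a_1 = 0  ->  20 a_5 = 3 a_3 + 2 a_2 - 2 a_1 = 4  ->  a_5 = 1/5
  x^4: 30 a_6 - 5 a_4 - 2 a_3 + 2 a_2 = 0  ->  30 a_6 = 5 a_4 + 2 a_3 - 2 a_2 = -53/12  ->  a_6 = -53/360
Truncated series: y(x) = -2 + 3 x^2 - (2/3) x^3 + (7/12) x^4 + (1/5) x^5 - (53/360) x^6 + O(x^7).

a_0 = -2; a_1 = 0; a_2 = 3; a_3 = -2/3; a_4 = 7/12; a_5 = 1/5; a_6 = -53/360


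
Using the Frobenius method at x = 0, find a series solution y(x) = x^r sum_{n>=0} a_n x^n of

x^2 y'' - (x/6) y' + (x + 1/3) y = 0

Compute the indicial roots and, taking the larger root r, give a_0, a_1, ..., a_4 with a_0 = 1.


Write in Frobenius form y'' + (p(x)/x) y' + (q(x)/x^2) y = 0:
  p(x) = -1/6,  q(x) = x + 1/3.
Indicial equation: r(r-1) + (-1/6) r + (1/3) = 0 -> roots r_1 = 2/3, r_2 = 1/2.
Take r = r_1 = 2/3. Let y(x) = x^r sum_{n>=0} a_n x^n with a_0 = 1.
Substitute y = x^r sum a_n x^n and match x^{r+n}. The recurrence is
  D(n) a_n + 1 a_{n-1} = 0,  where D(n) = (r+n)(r+n-1) + (-1/6)(r+n) + (1/3).
  a_n = -1 / D(n) * a_{n-1}.
Since the indicial polynomial factors as (r - r_1)(r - r_2), D(n) = (r_1 + n - r_1)(r_1 + n - r_2) = n(n + 1/6).
Evaluating step by step (a_0 = 1):
  n = 1: D(1) = 1(1 + 1/6) = 7/6; numerator = -1(1) = -1; a_1 = (-1)/(7/6) = -6/7
  n = 2: D(2) = 2(2 + 1/6) = 13/3; numerator = -1(-6/7) = 6/7; a_2 = (6/7)/(13/3) = 18/91
  n = 3: D(3) = 3(3 + 1/6) = 19/2; numerator = -1(18/91) = -18/91; a_3 = (-18/91)/(19/2) = -36/1729
  n = 4: D(4) = 4(4 + 1/6) = 50/3; numerator = -1(-36/1729) = 36/1729; a_4 = (36/1729)/(50/3) = 54/43225

r = 2/3; a_0 = 1; a_1 = -6/7; a_2 = 18/91; a_3 = -36/1729; a_4 = 54/43225


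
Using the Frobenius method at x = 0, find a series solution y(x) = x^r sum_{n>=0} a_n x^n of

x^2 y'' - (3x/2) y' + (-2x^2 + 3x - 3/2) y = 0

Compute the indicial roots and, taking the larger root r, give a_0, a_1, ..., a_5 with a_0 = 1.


Write in Frobenius form y'' + (p(x)/x) y' + (q(x)/x^2) y = 0:
  p(x) = -3/2,  q(x) = -2x^2 + 3x - 3/2.
Indicial equation: r(r-1) + (-3/2) r + (-3/2) = 0 -> roots r_1 = 3, r_2 = -1/2.
Take r = r_1 = 3. Let y(x) = x^r sum_{n>=0} a_n x^n with a_0 = 1.
Substitute y = x^r sum a_n x^n and match x^{r+n}. The recurrence is
  D(n) a_n + 3 a_{n-1} - 2 a_{n-2} = 0,  where D(n) = (r+n)(r+n-1) + (-3/2)(r+n) + (-3/2).
  a_n = [-3 a_{n-1} + 2 a_{n-2}] / D(n).
Since the indicial polynomial factors as (r - r_1)(r - r_2), D(n) = (r_1 + n - r_1)(r_1 + n - r_2) = n(n + 7/2).
Evaluating step by step (a_0 = 1):
  n = 1: D(1) = 1(1 + 7/2) = 9/2; numerator = -3(1) = -3; a_1 = (-3)/(9/2) = -2/3
  n = 2: D(2) = 2(2 + 7/2) = 11; numerator = -3(-2/3) + 2(1) = 4; a_2 = (4)/(11) = 4/11
  n = 3: D(3) = 3(3 + 7/2) = 39/2; numerator = -3(4/11) + 2(-2/3) = -80/33; a_3 = (-80/33)/(39/2) = -160/1287
  n = 4: D(4) = 4(4 + 7/2) = 30; numerator = -3(-160/1287) + 2(4/11) = 472/429; a_4 = (472/429)/(30) = 236/6435
  n = 5: D(5) = 5(5 + 7/2) = 85/2; numerator = -3(236/6435) + 2(-160/1287) = -2308/6435; a_5 = (-2308/6435)/(85/2) = -4616/546975

r = 3; a_0 = 1; a_1 = -2/3; a_2 = 4/11; a_3 = -160/1287; a_4 = 236/6435; a_5 = -4616/546975


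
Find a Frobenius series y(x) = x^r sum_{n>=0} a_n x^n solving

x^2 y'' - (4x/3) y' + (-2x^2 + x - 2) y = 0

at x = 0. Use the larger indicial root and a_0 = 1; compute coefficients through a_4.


Write in Frobenius form y'' + (p(x)/x) y' + (q(x)/x^2) y = 0:
  p(x) = -4/3,  q(x) = -2x^2 + x - 2.
Indicial equation: r(r-1) + (-4/3) r + (-2) = 0 -> roots r_1 = 3, r_2 = -2/3.
Take r = r_1 = 3. Let y(x) = x^r sum_{n>=0} a_n x^n with a_0 = 1.
Substitute y = x^r sum a_n x^n and match x^{r+n}. The recurrence is
  D(n) a_n + 1 a_{n-1} - 2 a_{n-2} = 0,  where D(n) = (r+n)(r+n-1) + (-4/3)(r+n) + (-2).
  a_n = [-1 a_{n-1} + 2 a_{n-2}] / D(n).
Since the indicial polynomial factors as (r - r_1)(r - r_2), D(n) = (r_1 + n - r_1)(r_1 + n - r_2) = n(n + 11/3).
Evaluating step by step (a_0 = 1):
  n = 1: D(1) = 1(1 + 11/3) = 14/3; numerator = -1(1) = -1; a_1 = (-1)/(14/3) = -3/14
  n = 2: D(2) = 2(2 + 11/3) = 34/3; numerator = -1(-3/14) + 2(1) = 31/14; a_2 = (31/14)/(34/3) = 93/476
  n = 3: D(3) = 3(3 + 11/3) = 20; numerator = -1(93/476) + 2(-3/14) = -297/476; a_3 = (-297/476)/(20) = -297/9520
  n = 4: D(4) = 4(4 + 11/3) = 92/3; numerator = -1(-297/9520) + 2(93/476) = 4017/9520; a_4 = (4017/9520)/(92/3) = 12051/875840

r = 3; a_0 = 1; a_1 = -3/14; a_2 = 93/476; a_3 = -297/9520; a_4 = 12051/875840


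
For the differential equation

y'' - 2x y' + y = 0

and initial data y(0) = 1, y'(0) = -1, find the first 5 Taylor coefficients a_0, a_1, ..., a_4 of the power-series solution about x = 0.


Ansatz: y(x) = sum_{n>=0} a_n x^n, so y'(x) = sum_{n>=1} n a_n x^(n-1) and y''(x) = sum_{n>=2} n(n-1) a_n x^(n-2).
Substitute into P(x) y'' + Q(x) y' + R(x) y = 0 with P(x) = 1, Q(x) = -2x, R(x) = 1, and match powers of x.
Initial conditions: a_0 = 1, a_1 = -1.
Setting the coefficient of each power of x to zero and solving order by order (substituting the coefficients already found):
  x^0: 2 a_2 + a_0 = 0  ->  2 a_2 = -a_0 = -1  ->  a_2 = -1/2
  x^1: 6 a_3 - a_1 = 0  ->  6 a_3 = a_1 = -1  ->  a_3 = -1/6
  x^2: 12 a_4 - 3 a_2 = 0  ->  12 a_4 = 3 a_2 = -3/2  ->  a_4 = -1/8
Truncated series: y(x) = 1 - x - (1/2) x^2 - (1/6) x^3 - (1/8) x^4 + O(x^5).

a_0 = 1; a_1 = -1; a_2 = -1/2; a_3 = -1/6; a_4 = -1/8


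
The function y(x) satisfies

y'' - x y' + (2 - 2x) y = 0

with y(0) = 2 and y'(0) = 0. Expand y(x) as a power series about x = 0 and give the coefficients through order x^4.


Ansatz: y(x) = sum_{n>=0} a_n x^n, so y'(x) = sum_{n>=1} n a_n x^(n-1) and y''(x) = sum_{n>=2} n(n-1) a_n x^(n-2).
Substitute into P(x) y'' + Q(x) y' + R(x) y = 0 with P(x) = 1, Q(x) = -x, R(x) = 2 - 2x, and match powers of x.
Initial conditions: a_0 = 2, a_1 = 0.
Setting the coefficient of each power of x to zero and solving order by order (substituting the coefficients already found):
  x^0: 2 a_2 + 2 a_0 = 0  ->  2 a_2 = -2 a_0 = -4  ->  a_2 = -2
  x^1: 6 a_3 + a_1 - 2 a_0 = 0  ->  6 a_3 = -a_1 + 2 a_0 = 4  ->  a_3 = 2/3
  x^2: 12 a_4 - 2 a_1 = 0  ->  12 a_4 = 2 a_1 = 0  ->  a_4 = 0
Truncated series: y(x) = 2 - 2 x^2 + (2/3) x^3 + O(x^5).

a_0 = 2; a_1 = 0; a_2 = -2; a_3 = 2/3; a_4 = 0


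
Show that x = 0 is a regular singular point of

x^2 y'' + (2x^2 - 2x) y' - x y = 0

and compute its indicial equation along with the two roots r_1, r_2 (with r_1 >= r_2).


Divide by x^2 to reach normal form y'' + P_1(x) y' + P_2(x) y = 0 with P_1(x) = 2 - 2/x and P_2(x) = -1/x.
x = 0 is a singular point because the y'-coefficient 2 - 2/x has a pole at x = 0 and the y-coefficient -1/x has a pole at x = 0.
It is a regular singular point because x P_1(x) = p(x) = 2x - 2 and x^2 P_2(x) = q(x) = -x are polynomials, hence analytic at x = 0.
p(0) = -2,  q(0) = 0.
Indicial equation: r(r-1) + p(0) r + q(0) = 0, i.e. r^2 + (p(0) - 1) r + q(0) = 0, i.e. r^2 - 3 r = 0.
Discriminant: (-3)^2 - 4(0) = 9, so r = (3 ± 3)/2.
Solving: r_1 = 3, r_2 = 0.

indicial: r^2 - 3 r = 0; roots r_1 = 3, r_2 = 0


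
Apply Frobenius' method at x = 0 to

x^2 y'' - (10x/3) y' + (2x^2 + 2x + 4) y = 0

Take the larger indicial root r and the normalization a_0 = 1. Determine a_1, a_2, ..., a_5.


Write in Frobenius form y'' + (p(x)/x) y' + (q(x)/x^2) y = 0:
  p(x) = -10/3,  q(x) = 2x^2 + 2x + 4.
Indicial equation: r(r-1) + (-10/3) r + (4) = 0 -> roots r_1 = 3, r_2 = 4/3.
Take r = r_1 = 3. Let y(x) = x^r sum_{n>=0} a_n x^n with a_0 = 1.
Substitute y = x^r sum a_n x^n and match x^{r+n}. The recurrence is
  D(n) a_n + 2 a_{n-1} + 2 a_{n-2} = 0,  where D(n) = (r+n)(r+n-1) + (-10/3)(r+n) + (4).
  a_n = [-2 a_{n-1} - 2 a_{n-2}] / D(n).
Since the indicial polynomial factors as (r - r_1)(r - r_2), D(n) = (r_1 + n - r_1)(r_1 + n - r_2) = n(n + 5/3).
Evaluating step by step (a_0 = 1):
  n = 1: D(1) = 1(1 + 5/3) = 8/3; numerator = -2(1) = -2; a_1 = (-2)/(8/3) = -3/4
  n = 2: D(2) = 2(2 + 5/3) = 22/3; numerator = -2(-3/4) - 2(1) = -1/2; a_2 = (-1/2)/(22/3) = -3/44
  n = 3: D(3) = 3(3 + 5/3) = 14; numerator = -2(-3/44) - 2(-3/4) = 18/11; a_3 = (18/11)/(14) = 9/77
  n = 4: D(4) = 4(4 + 5/3) = 68/3; numerator = -2(9/77) - 2(-3/44) = -15/154; a_4 = (-15/154)/(68/3) = -45/10472
  n = 5: D(5) = 5(5 + 5/3) = 100/3; numerator = -2(-45/10472) - 2(9/77) = -1179/5236; a_5 = (-1179/5236)/(100/3) = -3537/523600

r = 3; a_0 = 1; a_1 = -3/4; a_2 = -3/44; a_3 = 9/77; a_4 = -45/10472; a_5 = -3537/523600


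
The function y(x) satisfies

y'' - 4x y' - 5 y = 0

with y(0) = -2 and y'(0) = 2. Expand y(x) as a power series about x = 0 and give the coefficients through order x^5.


Ansatz: y(x) = sum_{n>=0} a_n x^n, so y'(x) = sum_{n>=1} n a_n x^(n-1) and y''(x) = sum_{n>=2} n(n-1) a_n x^(n-2).
Substitute into P(x) y'' + Q(x) y' + R(x) y = 0 with P(x) = 1, Q(x) = -4x, R(x) = -5, and match powers of x.
Initial conditions: a_0 = -2, a_1 = 2.
Setting the coefficient of each power of x to zero and solving order by order (substituting the coefficients already found):
  x^0: 2 a_2 - 5 a_0 = 0  ->  2 a_2 = 5 a_0 = -10  ->  a_2 = -5
  x^1: 6 a_3 - 9 a_1 = 0  ->  6 a_3 = 9 a_1 = 18  ->  a_3 = 3
  x^2: 12 a_4 - 13 a_2 = 0  ->  12 a_4 = 13 a_2 = -65  ->  a_4 = -65/12
  x^3: 20 a_5 - 17 a_3 = 0  ->  20 a_5 = 17 a_3 = 51  ->  a_5 = 51/20
Truncated series: y(x) = -2 + 2 x - 5 x^2 + 3 x^3 - (65/12) x^4 + (51/20) x^5 + O(x^6).

a_0 = -2; a_1 = 2; a_2 = -5; a_3 = 3; a_4 = -65/12; a_5 = 51/20


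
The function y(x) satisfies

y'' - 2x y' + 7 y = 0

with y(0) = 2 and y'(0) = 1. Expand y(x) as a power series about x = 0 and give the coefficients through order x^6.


Ansatz: y(x) = sum_{n>=0} a_n x^n, so y'(x) = sum_{n>=1} n a_n x^(n-1) and y''(x) = sum_{n>=2} n(n-1) a_n x^(n-2).
Substitute into P(x) y'' + Q(x) y' + R(x) y = 0 with P(x) = 1, Q(x) = -2x, R(x) = 7, and match powers of x.
Initial conditions: a_0 = 2, a_1 = 1.
Setting the coefficient of each power of x to zero and solving order by order (substituting the coefficients already found):
  x^0: 2 a_2 + 7 a_0 = 0  ->  2 a_2 = -7 a_0 = -14  ->  a_2 = -7
  x^1: 6 a_3 + 5 a_1 = 0  ->  6 a_3 = -5 a_1 = -5  ->  a_3 = -5/6
  x^2: 12 a_4 + 3 a_2 = 0  ->  12 a_4 = -3 a_2 = 21  ->  a_4 = 7/4
  x^3: 20 a_5 + a_3 = 0  ->  20 a_5 = -a_3 = 5/6  ->  a_5 = 1/24
  x^4: 30 a_6 - a_4 = 0  ->  30 a_6 = a_4 = 7/4  ->  a_6 = 7/120
Truncated series: y(x) = 2 + x - 7 x^2 - (5/6) x^3 + (7/4) x^4 + (1/24) x^5 + (7/120) x^6 + O(x^7).

a_0 = 2; a_1 = 1; a_2 = -7; a_3 = -5/6; a_4 = 7/4; a_5 = 1/24; a_6 = 7/120


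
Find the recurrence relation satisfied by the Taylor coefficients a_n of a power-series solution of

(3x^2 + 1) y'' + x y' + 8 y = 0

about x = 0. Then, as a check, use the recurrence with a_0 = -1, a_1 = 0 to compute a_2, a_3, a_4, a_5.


Substitute y = sum_n a_n x^n.
(1 + 3 x^2) y'' contributes (n+2)(n+1) a_{n+2} + 3 n(n-1) a_n at x^n.
x y'(x) contributes n a_n at x^n.
8 y(x) contributes 8 a_n at x^n.
Matching x^n: (n+2)(n+1) a_{n+2} + (3 n(n-1) + n + 8) a_n = 0.
Thus a_{n+2} = (-3 n(n-1) - n - 8) / ((n+1)(n+2)) * a_n.

Check with a_0 = -1, a_1 = 0 (apply the recurrence for n = 0, 1, 2, 3): a_0 = -1, a_1 = 0, a_2 = 4, a_3 = 0, a_4 = -16/3, a_5 = 0.

a_(n+2) = (-3 n(n-1) - n - 8) / ((n+1)(n+2)) * a_n; check: a_0 = -1, a_1 = 0, a_2 = 4, a_3 = 0, a_4 = -16/3, a_5 = 0


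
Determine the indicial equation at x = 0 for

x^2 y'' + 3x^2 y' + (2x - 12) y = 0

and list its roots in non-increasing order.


Divide by x^2 to reach normal form y'' + P_1(x) y' + P_2(x) y = 0 with P_1(x) = 3 and P_2(x) = 2/x - 12/x^2.
x = 0 is a singular point because the y-coefficient 2/x - 12/x^2 has a pole at x = 0.
It is a regular singular point because x P_1(x) = p(x) = 3x and x^2 P_2(x) = q(x) = 2x - 12 are polynomials, hence analytic at x = 0.
p(0) = 0,  q(0) = -12.
Indicial equation: r(r-1) + p(0) r + q(0) = 0, i.e. r^2 + (p(0) - 1) r + q(0) = 0, i.e. r^2 - 1 r - 12 = 0.
Discriminant: (-1)^2 - 4(-12) = 49, so r = (1 ± 7)/2.
Solving: r_1 = 4, r_2 = -3.

indicial: r^2 - 1 r - 12 = 0; roots r_1 = 4, r_2 = -3


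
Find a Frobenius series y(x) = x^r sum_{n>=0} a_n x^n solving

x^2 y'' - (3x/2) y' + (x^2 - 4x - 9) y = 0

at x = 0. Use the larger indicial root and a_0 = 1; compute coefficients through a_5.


Write in Frobenius form y'' + (p(x)/x) y' + (q(x)/x^2) y = 0:
  p(x) = -3/2,  q(x) = x^2 - 4x - 9.
Indicial equation: r(r-1) + (-3/2) r + (-9) = 0 -> roots r_1 = 9/2, r_2 = -2.
Take r = r_1 = 9/2. Let y(x) = x^r sum_{n>=0} a_n x^n with a_0 = 1.
Substitute y = x^r sum a_n x^n and match x^{r+n}. The recurrence is
  D(n) a_n - 4 a_{n-1} + 1 a_{n-2} = 0,  where D(n) = (r+n)(r+n-1) + (-3/2)(r+n) + (-9).
  a_n = [4 a_{n-1} - 1 a_{n-2}] / D(n).
Since the indicial polynomial factors as (r - r_1)(r - r_2), D(n) = (r_1 + n - r_1)(r_1 + n - r_2) = n(n + 13/2).
Evaluating step by step (a_0 = 1):
  n = 1: D(1) = 1(1 + 13/2) = 15/2; numerator = 4(1) = 4; a_1 = (4)/(15/2) = 8/15
  n = 2: D(2) = 2(2 + 13/2) = 17; numerator = 4(8/15) - 1(1) = 17/15; a_2 = (17/15)/(17) = 1/15
  n = 3: D(3) = 3(3 + 13/2) = 57/2; numerator = 4(1/15) - 1(8/15) = -4/15; a_3 = (-4/15)/(57/2) = -8/855
  n = 4: D(4) = 4(4 + 13/2) = 42; numerator = 4(-8/855) - 1(1/15) = -89/855; a_4 = (-89/855)/(42) = -89/35910
  n = 5: D(5) = 5(5 + 13/2) = 115/2; numerator = 4(-89/35910) - 1(-8/855) = -2/3591; a_5 = (-2/3591)/(115/2) = -4/412965

r = 9/2; a_0 = 1; a_1 = 8/15; a_2 = 1/15; a_3 = -8/855; a_4 = -89/35910; a_5 = -4/412965


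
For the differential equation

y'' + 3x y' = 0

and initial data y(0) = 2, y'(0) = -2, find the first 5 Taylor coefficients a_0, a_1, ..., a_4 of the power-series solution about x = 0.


Ansatz: y(x) = sum_{n>=0} a_n x^n, so y'(x) = sum_{n>=1} n a_n x^(n-1) and y''(x) = sum_{n>=2} n(n-1) a_n x^(n-2).
Substitute into P(x) y'' + Q(x) y' + R(x) y = 0 with P(x) = 1, Q(x) = 3x, R(x) = 0, and match powers of x.
Initial conditions: a_0 = 2, a_1 = -2.
Setting the coefficient of each power of x to zero and solving order by order (substituting the coefficients already found):
  x^0: 2 a_2 = 0  ->  a_2 = 0
  x^1: 6 a_3 + 3 a_1 = 0  ->  6 a_3 = -3 a_1 = 6  ->  a_3 = 1
  x^2: 12 a_4 + 6 a_2 = 0  ->  12 a_4 = -6 a_2 = 0  ->  a_4 = 0
Truncated series: y(x) = 2 - 2 x + x^3 + O(x^5).

a_0 = 2; a_1 = -2; a_2 = 0; a_3 = 1; a_4 = 0


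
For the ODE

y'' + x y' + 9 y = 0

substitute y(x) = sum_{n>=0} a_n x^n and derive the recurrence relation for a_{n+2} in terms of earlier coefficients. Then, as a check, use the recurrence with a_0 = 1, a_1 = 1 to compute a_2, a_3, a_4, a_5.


Substitute y = sum_n a_n x^n.
y''(x) has coefficient (n+2)(n+1) a_{n+2} at x^n;
x y'(x) has coefficient n a_n at x^n (shift);
9 y(x) has coefficient 9 a_n at x^n.
Matching x^n: (n+2)(n+1) a_{n+2} + (n + 9) a_n = 0.
Thus a_{n+2} = (-n - 9) / ((n+1)(n+2)) * a_n.

Check with a_0 = 1, a_1 = 1 (apply the recurrence for n = 0, 1, 2, 3): a_0 = 1, a_1 = 1, a_2 = -9/2, a_3 = -5/3, a_4 = 33/8, a_5 = 1.

a_(n+2) = (-n - 9) / ((n+1)(n+2)) * a_n; check: a_0 = 1, a_1 = 1, a_2 = -9/2, a_3 = -5/3, a_4 = 33/8, a_5 = 1


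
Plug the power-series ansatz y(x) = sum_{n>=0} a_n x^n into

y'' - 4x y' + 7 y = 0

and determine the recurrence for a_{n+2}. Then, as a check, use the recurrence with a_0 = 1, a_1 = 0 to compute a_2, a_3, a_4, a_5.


Substitute y = sum_n a_n x^n.
y''(x) has coefficient (n+2)(n+1) a_{n+2} at x^n;
-4 x y'(x) has coefficient -4 n a_n at x^n (shift);
7 y(x) has coefficient 7 a_n at x^n.
Matching x^n: (n+2)(n+1) a_{n+2} + (-4n + 7) a_n = 0.
Thus a_{n+2} = (4n - 7) / ((n+1)(n+2)) * a_n.

Check with a_0 = 1, a_1 = 0 (apply the recurrence for n = 0, 1, 2, 3): a_0 = 1, a_1 = 0, a_2 = -7/2, a_3 = 0, a_4 = -7/24, a_5 = 0.

a_(n+2) = (4n - 7) / ((n+1)(n+2)) * a_n; check: a_0 = 1, a_1 = 0, a_2 = -7/2, a_3 = 0, a_4 = -7/24, a_5 = 0


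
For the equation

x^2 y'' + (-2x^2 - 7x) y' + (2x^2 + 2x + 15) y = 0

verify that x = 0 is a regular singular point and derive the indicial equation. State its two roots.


Divide by x^2 to reach normal form y'' + P_1(x) y' + P_2(x) y = 0 with P_1(x) = -2 - 7/x and P_2(x) = 2 + 2/x + 15/x^2.
x = 0 is a singular point because the y'-coefficient -2 - 7/x has a pole at x = 0 and the y-coefficient 2 + 2/x + 15/x^2 has a pole at x = 0.
It is a regular singular point because x P_1(x) = p(x) = -2x - 7 and x^2 P_2(x) = q(x) = 2x^2 + 2x + 15 are polynomials, hence analytic at x = 0.
p(0) = -7,  q(0) = 15.
Indicial equation: r(r-1) + p(0) r + q(0) = 0, i.e. r^2 + (p(0) - 1) r + q(0) = 0, i.e. r^2 - 8 r + 15 = 0.
Discriminant: (-8)^2 - 4(15) = 4, so r = (8 ± 2)/2.
Solving: r_1 = 5, r_2 = 3.

indicial: r^2 - 8 r + 15 = 0; roots r_1 = 5, r_2 = 3


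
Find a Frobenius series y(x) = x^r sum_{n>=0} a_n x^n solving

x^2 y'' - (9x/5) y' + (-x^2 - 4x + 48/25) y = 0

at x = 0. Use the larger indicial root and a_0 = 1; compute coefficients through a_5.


Write in Frobenius form y'' + (p(x)/x) y' + (q(x)/x^2) y = 0:
  p(x) = -9/5,  q(x) = -x^2 - 4x + 48/25.
Indicial equation: r(r-1) + (-9/5) r + (48/25) = 0 -> roots r_1 = 8/5, r_2 = 6/5.
Take r = r_1 = 8/5. Let y(x) = x^r sum_{n>=0} a_n x^n with a_0 = 1.
Substitute y = x^r sum a_n x^n and match x^{r+n}. The recurrence is
  D(n) a_n - 4 a_{n-1} - 1 a_{n-2} = 0,  where D(n) = (r+n)(r+n-1) + (-9/5)(r+n) + (48/25).
  a_n = [4 a_{n-1} + 1 a_{n-2}] / D(n).
Since the indicial polynomial factors as (r - r_1)(r - r_2), D(n) = (r_1 + n - r_1)(r_1 + n - r_2) = n(n + 2/5).
Evaluating step by step (a_0 = 1):
  n = 1: D(1) = 1(1 + 2/5) = 7/5; numerator = 4(1) = 4; a_1 = (4)/(7/5) = 20/7
  n = 2: D(2) = 2(2 + 2/5) = 24/5; numerator = 4(20/7) + 1(1) = 87/7; a_2 = (87/7)/(24/5) = 145/56
  n = 3: D(3) = 3(3 + 2/5) = 51/5; numerator = 4(145/56) + 1(20/7) = 185/14; a_3 = (185/14)/(51/5) = 925/714
  n = 4: D(4) = 4(4 + 2/5) = 88/5; numerator = 4(925/714) + 1(145/56) = 22195/2856; a_4 = (22195/2856)/(88/5) = 110975/251328
  n = 5: D(5) = 5(5 + 2/5) = 27; numerator = 4(110975/251328) + 1(925/714) = 64125/20944; a_5 = (64125/20944)/(27) = 2375/20944

r = 8/5; a_0 = 1; a_1 = 20/7; a_2 = 145/56; a_3 = 925/714; a_4 = 110975/251328; a_5 = 2375/20944


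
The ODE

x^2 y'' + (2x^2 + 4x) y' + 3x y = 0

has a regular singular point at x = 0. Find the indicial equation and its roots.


Divide by x^2 to reach normal form y'' + P_1(x) y' + P_2(x) y = 0 with P_1(x) = 2 + 4/x and P_2(x) = 3/x.
x = 0 is a singular point because the y'-coefficient 2 + 4/x has a pole at x = 0 and the y-coefficient 3/x has a pole at x = 0.
It is a regular singular point because x P_1(x) = p(x) = 2x + 4 and x^2 P_2(x) = q(x) = 3x are polynomials, hence analytic at x = 0.
p(0) = 4,  q(0) = 0.
Indicial equation: r(r-1) + p(0) r + q(0) = 0, i.e. r^2 + (p(0) - 1) r + q(0) = 0, i.e. r^2 + 3 r = 0.
Discriminant: (3)^2 - 4(0) = 9, so r = (-3 ± 3)/2.
Solving: r_1 = 0, r_2 = -3.

indicial: r^2 + 3 r = 0; roots r_1 = 0, r_2 = -3


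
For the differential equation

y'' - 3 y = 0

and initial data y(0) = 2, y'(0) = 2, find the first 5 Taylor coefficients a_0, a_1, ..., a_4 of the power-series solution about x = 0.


Ansatz: y(x) = sum_{n>=0} a_n x^n, so y'(x) = sum_{n>=1} n a_n x^(n-1) and y''(x) = sum_{n>=2} n(n-1) a_n x^(n-2).
Substitute into P(x) y'' + Q(x) y' + R(x) y = 0 with P(x) = 1, Q(x) = 0, R(x) = -3, and match powers of x.
Initial conditions: a_0 = 2, a_1 = 2.
Setting the coefficient of each power of x to zero and solving order by order (substituting the coefficients already found):
  x^0: 2 a_2 - 3 a_0 = 0  ->  2 a_2 = 3 a_0 = 6  ->  a_2 = 3
  x^1: 6 a_3 - 3 a_1 = 0  ->  6 a_3 = 3 a_1 = 6  ->  a_3 = 1
  x^2: 12 a_4 - 3 a_2 = 0  ->  12 a_4 = 3 a_2 = 9  ->  a_4 = 3/4
Truncated series: y(x) = 2 + 2 x + 3 x^2 + x^3 + (3/4) x^4 + O(x^5).

a_0 = 2; a_1 = 2; a_2 = 3; a_3 = 1; a_4 = 3/4
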